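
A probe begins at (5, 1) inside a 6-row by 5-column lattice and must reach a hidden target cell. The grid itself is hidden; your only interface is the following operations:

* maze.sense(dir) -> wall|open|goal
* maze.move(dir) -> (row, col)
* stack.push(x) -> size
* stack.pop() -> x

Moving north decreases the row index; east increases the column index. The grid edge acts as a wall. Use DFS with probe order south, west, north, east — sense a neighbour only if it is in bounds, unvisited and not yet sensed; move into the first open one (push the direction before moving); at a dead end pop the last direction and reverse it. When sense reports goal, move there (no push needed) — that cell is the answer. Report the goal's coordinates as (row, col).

CALL maze.sense[dir→west]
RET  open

CALL stack.push[x→west]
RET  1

CALL maze.move[dir→west]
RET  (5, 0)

CALL maze.sense[dir→north]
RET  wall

CALL stack.pop[]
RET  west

CALL maze.move[dir→east]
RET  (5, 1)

CALL maze.sense[dir→north]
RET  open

CALL stack.push[x→north]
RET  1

CALL maze.move[dir→north]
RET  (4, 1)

CALL maze.sense[dir→north]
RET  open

CALL stack.push[x→north]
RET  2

CALL maze.move[dir→north]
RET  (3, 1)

CALL maze.sense[dir→west]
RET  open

CALL stack.push[x→west]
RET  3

CALL maze.move[dir→west]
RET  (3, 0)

CALL maze.sense[dir→north]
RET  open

CALL stack.push[x→north]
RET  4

CALL maze.move[dir→north]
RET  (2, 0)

CALL maze.sense[dir→north]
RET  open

CALL stack.push[x→north]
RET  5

CALL maze.move[dir→north]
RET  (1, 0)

CALL maze.sense[dir→north]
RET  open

CALL stack.push[x→north]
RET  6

CALL maze.move[dir→north]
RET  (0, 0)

CALL maze.sense[dir→east]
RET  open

CALL stack.push[x→east]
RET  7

CALL maze.move[dir→east]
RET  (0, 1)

CALL maze.sense[dir→south]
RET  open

CALL stack.push[x→south]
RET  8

CALL maze.move[dir→south]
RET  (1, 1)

CALL maze.sense[dir→south]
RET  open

CALL stack.push[x→south]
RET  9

CALL maze.move[dir→south]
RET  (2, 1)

CALL maze.sense[dir→east]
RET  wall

CALL stack.pop[]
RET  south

CALL maze.move[dir→north]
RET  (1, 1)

CALL maze.sense[dir→east]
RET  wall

CALL stack.pop[]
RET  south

CALL maze.move[dir→north]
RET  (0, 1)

CALL maze.sense[dir→east]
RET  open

CALL stack.push[x→east]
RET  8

CALL maze.move[dir→east]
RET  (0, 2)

CALL maze.sense[dir→east]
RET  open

CALL stack.push[x→east]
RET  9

CALL maze.move[dir→east]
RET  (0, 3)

CALL maze.sense[dir→south]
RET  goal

CALL maze.move[dir→south]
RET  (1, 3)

Answer: (1, 3)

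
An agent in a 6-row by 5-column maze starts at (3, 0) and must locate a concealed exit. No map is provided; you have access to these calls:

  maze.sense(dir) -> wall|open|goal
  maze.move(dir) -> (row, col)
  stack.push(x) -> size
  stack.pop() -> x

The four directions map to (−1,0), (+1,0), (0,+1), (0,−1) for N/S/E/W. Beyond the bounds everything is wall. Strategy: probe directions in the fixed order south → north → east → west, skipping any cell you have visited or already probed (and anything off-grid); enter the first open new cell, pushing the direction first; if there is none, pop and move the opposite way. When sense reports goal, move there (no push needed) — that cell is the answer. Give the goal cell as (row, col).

==> sense(dir=south)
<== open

==> push(x=south)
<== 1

==> move(dir=south)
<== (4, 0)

==> sense(dir=south)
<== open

==> push(x=south)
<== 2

==> move(dir=south)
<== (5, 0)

==> sense(dir=east)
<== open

==> push(x=east)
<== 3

==> move(dir=east)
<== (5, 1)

==> sense(dir=north)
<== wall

==> sense(dir=east)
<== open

==> push(x=east)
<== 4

==> move(dir=east)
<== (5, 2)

==> sense(dir=north)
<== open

==> push(x=north)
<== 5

==> move(dir=north)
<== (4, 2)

==> sense(dir=north)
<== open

==> push(x=north)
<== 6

==> move(dir=north)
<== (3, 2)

==> sense(dir=north)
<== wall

==> sense(dir=east)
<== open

==> push(x=east)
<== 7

==> move(dir=east)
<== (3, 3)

==> sense(dir=south)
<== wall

==> sense(dir=north)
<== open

==> push(x=north)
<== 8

==> move(dir=north)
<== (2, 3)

==> sense(dir=north)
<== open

==> push(x=north)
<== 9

==> move(dir=north)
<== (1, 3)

==> sense(dir=north)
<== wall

==> sense(dir=east)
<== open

==> push(x=east)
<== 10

==> move(dir=east)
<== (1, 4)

==> sense(dir=south)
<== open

==> push(x=south)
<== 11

==> move(dir=south)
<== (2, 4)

==> sense(dir=south)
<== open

==> push(x=south)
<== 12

==> move(dir=south)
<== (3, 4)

==> sense(dir=south)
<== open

==> push(x=south)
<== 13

==> move(dir=south)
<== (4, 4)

==> sense(dir=south)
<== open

==> push(x=south)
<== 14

==> move(dir=south)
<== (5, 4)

==> sense(dir=west)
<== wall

==> pop()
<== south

==> move(dir=north)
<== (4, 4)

==> pop()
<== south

==> move(dir=north)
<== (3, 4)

==> pop()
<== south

==> move(dir=north)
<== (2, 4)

==> pop()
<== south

==> move(dir=north)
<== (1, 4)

==> sense(dir=north)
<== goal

==> move(dir=north)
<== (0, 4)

Answer: (0, 4)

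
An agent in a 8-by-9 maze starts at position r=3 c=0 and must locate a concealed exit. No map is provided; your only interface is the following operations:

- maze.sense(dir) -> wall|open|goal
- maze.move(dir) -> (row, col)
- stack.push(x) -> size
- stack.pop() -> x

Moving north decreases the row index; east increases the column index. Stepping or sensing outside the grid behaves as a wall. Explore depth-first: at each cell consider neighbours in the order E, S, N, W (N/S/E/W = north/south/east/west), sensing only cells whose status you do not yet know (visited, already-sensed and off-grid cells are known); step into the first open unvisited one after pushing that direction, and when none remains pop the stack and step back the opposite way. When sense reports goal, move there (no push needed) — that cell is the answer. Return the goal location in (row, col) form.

·→ sense(dir→east)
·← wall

·→ sense(dir→south)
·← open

·→ push(x→south)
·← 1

·→ move(dir→south)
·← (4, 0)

·→ sense(dir→east)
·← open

·→ push(x→east)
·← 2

·→ move(dir→east)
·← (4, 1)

·→ sense(dir→east)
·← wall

·→ sense(dir→south)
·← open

·→ push(x→south)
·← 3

·→ move(dir→south)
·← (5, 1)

·→ sense(dir→east)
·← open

·→ push(x→east)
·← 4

·→ move(dir→east)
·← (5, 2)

·→ sense(dir→east)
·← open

·→ push(x→east)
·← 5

·→ move(dir→east)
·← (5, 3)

·→ sense(dir→east)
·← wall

·→ sense(dir→south)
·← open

·→ push(x→south)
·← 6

·→ move(dir→south)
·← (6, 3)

·→ sense(dir→east)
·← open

·→ push(x→east)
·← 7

·→ move(dir→east)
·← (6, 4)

·→ sense(dir→east)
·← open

·→ push(x→east)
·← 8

·→ move(dir→east)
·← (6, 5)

·→ sense(dir→east)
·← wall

·→ sense(dir→south)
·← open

·→ push(x→south)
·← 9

·→ move(dir→south)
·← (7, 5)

·→ sense(dir→east)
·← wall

·→ sense(dir→west)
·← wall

·→ pop()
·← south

·→ move(dir→north)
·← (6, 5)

·→ sense(dir→north)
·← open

·→ push(x→north)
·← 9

·→ move(dir→north)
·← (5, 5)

·→ sense(dir→east)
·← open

·→ push(x→east)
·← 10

·→ move(dir→east)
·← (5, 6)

·→ sense(dir→east)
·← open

·→ push(x→east)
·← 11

·→ move(dir→east)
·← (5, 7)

·→ sense(dir→east)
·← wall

·→ sense(dir→south)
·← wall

·→ sense(dir→north)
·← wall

·→ pop()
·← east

·→ move(dir→west)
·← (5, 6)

·→ sense(dir→north)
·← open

·→ push(x→north)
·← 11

·→ move(dir→north)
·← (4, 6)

·→ sense(dir→north)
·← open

·→ push(x→north)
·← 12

·→ move(dir→north)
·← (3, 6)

·→ sense(dir→east)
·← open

·→ push(x→east)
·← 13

·→ move(dir→east)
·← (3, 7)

·→ sense(dir→east)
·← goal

·→ move(dir→east)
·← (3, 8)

Answer: (3, 8)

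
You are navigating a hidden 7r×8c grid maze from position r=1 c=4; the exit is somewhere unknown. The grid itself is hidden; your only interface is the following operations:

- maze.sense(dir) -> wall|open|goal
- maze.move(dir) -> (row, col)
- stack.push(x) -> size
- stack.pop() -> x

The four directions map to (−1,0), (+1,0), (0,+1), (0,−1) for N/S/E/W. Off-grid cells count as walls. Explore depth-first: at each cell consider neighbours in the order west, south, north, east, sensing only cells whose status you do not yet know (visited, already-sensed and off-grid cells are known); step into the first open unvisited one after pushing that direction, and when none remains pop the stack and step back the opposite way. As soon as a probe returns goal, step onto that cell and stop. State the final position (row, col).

→ sense(dir: west)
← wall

→ sense(dir: south)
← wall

→ sense(dir: north)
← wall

→ sense(dir: east)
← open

→ push(x: east)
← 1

→ move(dir: east)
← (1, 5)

→ sense(dir: south)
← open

→ push(x: south)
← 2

→ move(dir: south)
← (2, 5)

→ sense(dir: south)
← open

→ push(x: south)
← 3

→ move(dir: south)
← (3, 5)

→ sense(dir: west)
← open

→ push(x: west)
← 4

→ move(dir: west)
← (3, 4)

→ sense(dir: west)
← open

→ push(x: west)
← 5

→ move(dir: west)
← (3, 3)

→ sense(dir: west)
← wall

→ sense(dir: south)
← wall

→ sense(dir: north)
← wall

→ pop()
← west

→ move(dir: east)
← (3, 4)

→ sense(dir: south)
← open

→ push(x: south)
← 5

→ move(dir: south)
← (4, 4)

→ sense(dir: south)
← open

→ push(x: south)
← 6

→ move(dir: south)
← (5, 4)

→ sense(dir: west)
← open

→ push(x: west)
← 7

→ move(dir: west)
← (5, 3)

→ sense(dir: west)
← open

→ push(x: west)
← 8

→ move(dir: west)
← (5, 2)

→ sense(dir: west)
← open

→ push(x: west)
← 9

→ move(dir: west)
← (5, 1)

→ sense(dir: west)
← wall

→ sense(dir: south)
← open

→ push(x: south)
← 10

→ move(dir: south)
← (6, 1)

→ sense(dir: west)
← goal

→ move(dir: west)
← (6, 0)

Answer: (6, 0)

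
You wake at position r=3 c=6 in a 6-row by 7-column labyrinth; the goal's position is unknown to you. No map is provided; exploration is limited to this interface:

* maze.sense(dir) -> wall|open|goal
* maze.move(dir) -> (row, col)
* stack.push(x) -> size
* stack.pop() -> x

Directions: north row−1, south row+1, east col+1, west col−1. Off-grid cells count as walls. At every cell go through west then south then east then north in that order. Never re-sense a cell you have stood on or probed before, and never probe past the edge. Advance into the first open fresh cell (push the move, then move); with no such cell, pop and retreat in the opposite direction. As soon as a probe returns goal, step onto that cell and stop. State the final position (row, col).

>>> maze.sense west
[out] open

>>> stack.push west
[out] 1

>>> maze.move west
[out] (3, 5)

>>> maze.sense west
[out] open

>>> stack.push west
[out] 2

>>> maze.move west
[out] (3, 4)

>>> maze.sense west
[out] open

>>> stack.push west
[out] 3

>>> maze.move west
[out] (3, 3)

>>> maze.sense west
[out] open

>>> stack.push west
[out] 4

>>> maze.move west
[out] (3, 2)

>>> maze.sense west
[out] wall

>>> maze.sense south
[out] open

>>> stack.push south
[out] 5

>>> maze.move south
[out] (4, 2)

>>> maze.sense west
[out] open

>>> stack.push west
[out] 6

>>> maze.move west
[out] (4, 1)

>>> maze.sense west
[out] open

>>> stack.push west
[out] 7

>>> maze.move west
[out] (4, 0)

>>> maze.sense south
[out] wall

>>> maze.sense north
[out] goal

>>> maze.move north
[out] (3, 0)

Answer: (3, 0)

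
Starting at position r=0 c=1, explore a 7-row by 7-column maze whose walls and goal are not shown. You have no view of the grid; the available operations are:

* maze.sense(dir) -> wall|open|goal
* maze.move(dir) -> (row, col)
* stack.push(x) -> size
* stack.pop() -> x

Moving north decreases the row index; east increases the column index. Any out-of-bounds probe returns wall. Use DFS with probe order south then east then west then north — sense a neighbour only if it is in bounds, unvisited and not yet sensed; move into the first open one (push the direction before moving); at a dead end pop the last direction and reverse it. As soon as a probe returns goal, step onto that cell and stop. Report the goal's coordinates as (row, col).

Action: sense[dir: south]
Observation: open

Action: push[x: south]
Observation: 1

Action: move[dir: south]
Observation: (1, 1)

Action: sense[dir: south]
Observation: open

Action: push[x: south]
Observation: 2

Action: move[dir: south]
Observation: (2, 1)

Action: sense[dir: south]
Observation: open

Action: push[x: south]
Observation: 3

Action: move[dir: south]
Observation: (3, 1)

Action: sense[dir: south]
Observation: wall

Action: sense[dir: east]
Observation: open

Action: push[x: east]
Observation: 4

Action: move[dir: east]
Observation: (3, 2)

Action: sense[dir: south]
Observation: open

Action: push[x: south]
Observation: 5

Action: move[dir: south]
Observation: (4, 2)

Action: sense[dir: south]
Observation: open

Action: push[x: south]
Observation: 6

Action: move[dir: south]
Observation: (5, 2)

Action: sense[dir: south]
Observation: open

Action: push[x: south]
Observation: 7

Action: move[dir: south]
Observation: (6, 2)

Action: sense[dir: east]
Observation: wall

Action: sense[dir: west]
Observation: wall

Action: pop[]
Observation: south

Action: move[dir: north]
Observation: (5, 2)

Action: sense[dir: east]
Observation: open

Action: push[x: east]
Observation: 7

Action: move[dir: east]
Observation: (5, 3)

Action: sense[dir: east]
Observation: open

Action: push[x: east]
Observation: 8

Action: move[dir: east]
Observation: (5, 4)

Action: sense[dir: south]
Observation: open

Action: push[x: south]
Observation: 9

Action: move[dir: south]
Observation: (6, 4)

Action: sense[dir: east]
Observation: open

Action: push[x: east]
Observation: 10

Action: move[dir: east]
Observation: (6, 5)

Action: sense[dir: east]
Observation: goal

Action: move[dir: east]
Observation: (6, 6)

Answer: (6, 6)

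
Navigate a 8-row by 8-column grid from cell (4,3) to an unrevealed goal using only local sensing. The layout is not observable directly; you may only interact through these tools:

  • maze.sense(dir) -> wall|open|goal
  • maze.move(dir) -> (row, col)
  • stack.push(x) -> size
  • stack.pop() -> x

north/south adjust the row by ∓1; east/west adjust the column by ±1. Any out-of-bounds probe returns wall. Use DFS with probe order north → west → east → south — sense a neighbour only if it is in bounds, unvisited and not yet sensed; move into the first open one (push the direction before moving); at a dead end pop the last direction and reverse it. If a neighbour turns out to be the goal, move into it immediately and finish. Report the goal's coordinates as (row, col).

// 1. maze.sense(dir='north') ~> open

// 2. stack.push(x='north') ~> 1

// 3. maze.move(dir='north') ~> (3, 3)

// 4. maze.sense(dir='north') ~> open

// 5. stack.push(x='north') ~> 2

// 6. maze.move(dir='north') ~> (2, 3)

// 7. maze.sense(dir='north') ~> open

// 8. stack.push(x='north') ~> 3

// 9. maze.move(dir='north') ~> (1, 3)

// 10. maze.sense(dir='north') ~> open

// 11. stack.push(x='north') ~> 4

// 12. maze.move(dir='north') ~> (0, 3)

// 13. maze.sense(dir='west') ~> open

// 14. stack.push(x='west') ~> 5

// 15. maze.move(dir='west') ~> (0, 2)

// 16. maze.sense(dir='west') ~> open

// 17. stack.push(x='west') ~> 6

// 18. maze.move(dir='west') ~> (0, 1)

// 19. maze.sense(dir='west') ~> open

// 20. stack.push(x='west') ~> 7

// 21. maze.move(dir='west') ~> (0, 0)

// 22. maze.sense(dir='south') ~> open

// 23. stack.push(x='south') ~> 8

// 24. maze.move(dir='south') ~> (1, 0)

// 25. maze.sense(dir='east') ~> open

// 26. stack.push(x='east') ~> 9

// 27. maze.move(dir='east') ~> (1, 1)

// 28. maze.sense(dir='east') ~> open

// 29. stack.push(x='east') ~> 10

// 30. maze.move(dir='east') ~> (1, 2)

// 31. maze.sense(dir='south') ~> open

// 32. stack.push(x='south') ~> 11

// 33. maze.move(dir='south') ~> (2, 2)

// 34. maze.sense(dir='west') ~> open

// 35. stack.push(x='west') ~> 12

// 36. maze.move(dir='west') ~> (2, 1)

// 37. maze.sense(dir='west') ~> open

// 38. stack.push(x='west') ~> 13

// 39. maze.move(dir='west') ~> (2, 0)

// 40. maze.sense(dir='south') ~> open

// 41. stack.push(x='south') ~> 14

// 42. maze.move(dir='south') ~> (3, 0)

// 43. maze.sense(dir='east') ~> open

// 44. stack.push(x='east') ~> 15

// 45. maze.move(dir='east') ~> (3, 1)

// 46. maze.sense(dir='east') ~> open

// 47. stack.push(x='east') ~> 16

// 48. maze.move(dir='east') ~> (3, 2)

// 49. maze.sense(dir='south') ~> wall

// 50. stack.pop() ~> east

// 51. maze.move(dir='west') ~> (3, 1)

// 52. maze.sense(dir='south') ~> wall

// 53. stack.pop() ~> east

// 54. maze.move(dir='west') ~> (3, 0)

// 55. maze.sense(dir='south') ~> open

// 56. stack.push(x='south') ~> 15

// 57. maze.move(dir='south') ~> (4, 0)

// 58. maze.sense(dir='south') ~> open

// 59. stack.push(x='south') ~> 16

// 60. maze.move(dir='south') ~> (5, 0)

// 61. maze.sense(dir='east') ~> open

// 62. stack.push(x='east') ~> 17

// 63. maze.move(dir='east') ~> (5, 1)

// 64. maze.sense(dir='east') ~> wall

// 65. maze.sense(dir='south') ~> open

// 66. stack.push(x='south') ~> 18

// 67. maze.move(dir='south') ~> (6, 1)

// 68. maze.sense(dir='west') ~> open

// 69. stack.push(x='west') ~> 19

// 70. maze.move(dir='west') ~> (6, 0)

// 71. maze.sense(dir='south') ~> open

// 72. stack.push(x='south') ~> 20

// 73. maze.move(dir='south') ~> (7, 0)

// 74. maze.sense(dir='east') ~> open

// 75. stack.push(x='east') ~> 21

// 76. maze.move(dir='east') ~> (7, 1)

// 77. maze.sense(dir='east') ~> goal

// 78. maze.move(dir='east') ~> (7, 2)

Answer: (7, 2)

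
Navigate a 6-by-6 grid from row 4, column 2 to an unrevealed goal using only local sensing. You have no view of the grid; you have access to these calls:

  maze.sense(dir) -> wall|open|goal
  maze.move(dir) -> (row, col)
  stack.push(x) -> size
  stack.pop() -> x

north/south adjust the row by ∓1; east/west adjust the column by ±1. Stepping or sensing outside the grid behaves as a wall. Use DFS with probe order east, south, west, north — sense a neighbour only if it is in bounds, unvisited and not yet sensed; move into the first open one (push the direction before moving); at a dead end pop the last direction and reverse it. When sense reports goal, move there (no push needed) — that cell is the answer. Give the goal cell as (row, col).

>>> maze.sense dir=east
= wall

>>> maze.sense dir=south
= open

>>> stack.push x=south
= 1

>>> maze.move dir=south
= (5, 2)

>>> maze.sense dir=east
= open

>>> stack.push x=east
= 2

>>> maze.move dir=east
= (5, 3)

>>> maze.sense dir=east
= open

>>> stack.push x=east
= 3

>>> maze.move dir=east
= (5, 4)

>>> maze.sense dir=east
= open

>>> stack.push x=east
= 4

>>> maze.move dir=east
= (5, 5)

>>> maze.sense dir=north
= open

>>> stack.push x=north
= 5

>>> maze.move dir=north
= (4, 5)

>>> maze.sense dir=west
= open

>>> stack.push x=west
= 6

>>> maze.move dir=west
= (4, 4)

>>> maze.sense dir=north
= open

>>> stack.push x=north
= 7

>>> maze.move dir=north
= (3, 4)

>>> maze.sense dir=east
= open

>>> stack.push x=east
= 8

>>> maze.move dir=east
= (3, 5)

>>> maze.sense dir=north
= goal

>>> maze.move dir=north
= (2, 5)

Answer: (2, 5)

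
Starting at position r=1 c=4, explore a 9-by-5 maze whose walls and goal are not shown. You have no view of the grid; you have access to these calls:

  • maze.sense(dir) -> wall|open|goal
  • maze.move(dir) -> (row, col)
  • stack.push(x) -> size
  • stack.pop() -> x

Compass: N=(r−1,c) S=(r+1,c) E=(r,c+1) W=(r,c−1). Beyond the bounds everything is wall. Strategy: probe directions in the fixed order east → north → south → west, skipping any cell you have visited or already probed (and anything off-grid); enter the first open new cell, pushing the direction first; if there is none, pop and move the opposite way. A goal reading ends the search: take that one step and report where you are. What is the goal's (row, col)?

~$ sense dir→north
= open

~$ push x→north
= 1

~$ move dir→north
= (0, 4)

~$ sense dir→west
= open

~$ push x→west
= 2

~$ move dir→west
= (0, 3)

~$ sense dir→south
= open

~$ push x→south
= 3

~$ move dir→south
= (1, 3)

~$ sense dir→south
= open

~$ push x→south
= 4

~$ move dir→south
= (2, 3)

~$ sense dir→east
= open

~$ push x→east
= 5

~$ move dir→east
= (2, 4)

~$ sense dir→south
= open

~$ push x→south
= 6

~$ move dir→south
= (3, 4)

~$ sense dir→south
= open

~$ push x→south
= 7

~$ move dir→south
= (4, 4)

~$ sense dir→south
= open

~$ push x→south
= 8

~$ move dir→south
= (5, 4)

~$ sense dir→south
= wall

~$ sense dir→west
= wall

~$ pop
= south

~$ move dir→north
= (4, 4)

~$ sense dir→west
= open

~$ push x→west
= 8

~$ move dir→west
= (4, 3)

~$ sense dir→north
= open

~$ push x→north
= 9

~$ move dir→north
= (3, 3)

~$ sense dir→west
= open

~$ push x→west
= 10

~$ move dir→west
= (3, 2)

~$ sense dir→north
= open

~$ push x→north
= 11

~$ move dir→north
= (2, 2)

~$ sense dir→north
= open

~$ push x→north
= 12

~$ move dir→north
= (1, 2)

~$ sense dir→north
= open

~$ push x→north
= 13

~$ move dir→north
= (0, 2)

~$ sense dir→west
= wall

~$ pop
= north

~$ move dir→south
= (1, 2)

~$ sense dir→west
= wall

~$ pop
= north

~$ move dir→south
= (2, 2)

~$ sense dir→west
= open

~$ push x→west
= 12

~$ move dir→west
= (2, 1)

~$ sense dir→south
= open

~$ push x→south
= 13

~$ move dir→south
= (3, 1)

~$ sense dir→south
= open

~$ push x→south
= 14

~$ move dir→south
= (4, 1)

~$ sense dir→east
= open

~$ push x→east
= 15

~$ move dir→east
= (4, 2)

~$ sense dir→south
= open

~$ push x→south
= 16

~$ move dir→south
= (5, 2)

~$ sense dir→south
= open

~$ push x→south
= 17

~$ move dir→south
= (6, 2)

~$ sense dir→east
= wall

~$ sense dir→south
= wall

~$ sense dir→west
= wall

~$ pop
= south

~$ move dir→north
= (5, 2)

~$ sense dir→west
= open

~$ push x→west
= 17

~$ move dir→west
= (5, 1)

~$ sense dir→west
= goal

~$ move dir→west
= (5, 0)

Answer: (5, 0)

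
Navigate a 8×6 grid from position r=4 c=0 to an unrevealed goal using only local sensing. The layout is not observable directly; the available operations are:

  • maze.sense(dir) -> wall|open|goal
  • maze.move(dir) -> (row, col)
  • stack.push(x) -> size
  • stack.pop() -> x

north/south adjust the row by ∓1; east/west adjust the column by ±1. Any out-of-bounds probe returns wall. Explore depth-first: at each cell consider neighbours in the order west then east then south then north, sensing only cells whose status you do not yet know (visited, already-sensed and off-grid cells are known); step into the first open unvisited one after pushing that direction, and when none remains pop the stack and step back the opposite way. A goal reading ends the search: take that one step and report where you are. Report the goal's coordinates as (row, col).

% sense dir→east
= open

% push x→east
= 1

% move dir→east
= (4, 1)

% sense dir→east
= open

% push x→east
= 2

% move dir→east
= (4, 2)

% sense dir→east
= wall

% sense dir→south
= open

% push x→south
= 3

% move dir→south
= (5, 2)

% sense dir→west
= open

% push x→west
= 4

% move dir→west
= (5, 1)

% sense dir→west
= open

% push x→west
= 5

% move dir→west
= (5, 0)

% sense dir→south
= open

% push x→south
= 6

% move dir→south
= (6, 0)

% sense dir→east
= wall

% sense dir→south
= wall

% pop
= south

% move dir→north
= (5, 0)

% pop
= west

% move dir→east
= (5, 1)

% pop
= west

% move dir→east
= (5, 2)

% sense dir→east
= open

% push x→east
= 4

% move dir→east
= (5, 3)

% sense dir→east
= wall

% sense dir→south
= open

% push x→south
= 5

% move dir→south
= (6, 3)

% sense dir→west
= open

% push x→west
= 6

% move dir→west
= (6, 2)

% sense dir→south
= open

% push x→south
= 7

% move dir→south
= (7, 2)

% sense dir→west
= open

% push x→west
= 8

% move dir→west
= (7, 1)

% pop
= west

% move dir→east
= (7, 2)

% sense dir→east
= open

% push x→east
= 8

% move dir→east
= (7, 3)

% sense dir→east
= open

% push x→east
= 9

% move dir→east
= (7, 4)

% sense dir→east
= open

% push x→east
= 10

% move dir→east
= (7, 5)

% sense dir→north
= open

% push x→north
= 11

% move dir→north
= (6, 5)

% sense dir→west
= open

% push x→west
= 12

% move dir→west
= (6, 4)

% pop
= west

% move dir→east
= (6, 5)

% sense dir→north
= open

% push x→north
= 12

% move dir→north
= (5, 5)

% sense dir→north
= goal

% move dir→north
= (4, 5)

Answer: (4, 5)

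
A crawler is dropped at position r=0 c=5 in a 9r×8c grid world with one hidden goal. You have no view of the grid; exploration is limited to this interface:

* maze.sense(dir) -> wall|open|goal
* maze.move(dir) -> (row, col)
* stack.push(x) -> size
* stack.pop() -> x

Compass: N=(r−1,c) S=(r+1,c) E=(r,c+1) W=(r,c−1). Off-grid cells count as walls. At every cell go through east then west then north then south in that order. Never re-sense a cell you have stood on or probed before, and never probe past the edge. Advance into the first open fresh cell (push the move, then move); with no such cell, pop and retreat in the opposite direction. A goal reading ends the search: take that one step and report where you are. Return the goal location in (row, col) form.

CALL maze.sense[dir: east]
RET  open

CALL stack.push[x: east]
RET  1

CALL maze.move[dir: east]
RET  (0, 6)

CALL maze.sense[dir: east]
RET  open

CALL stack.push[x: east]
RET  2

CALL maze.move[dir: east]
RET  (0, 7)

CALL maze.sense[dir: south]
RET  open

CALL stack.push[x: south]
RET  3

CALL maze.move[dir: south]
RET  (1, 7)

CALL maze.sense[dir: west]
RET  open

CALL stack.push[x: west]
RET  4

CALL maze.move[dir: west]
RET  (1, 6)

CALL maze.sense[dir: west]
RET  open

CALL stack.push[x: west]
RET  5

CALL maze.move[dir: west]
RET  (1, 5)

CALL maze.sense[dir: west]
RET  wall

CALL maze.sense[dir: south]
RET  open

CALL stack.push[x: south]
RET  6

CALL maze.move[dir: south]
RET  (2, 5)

CALL maze.sense[dir: east]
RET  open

CALL stack.push[x: east]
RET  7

CALL maze.move[dir: east]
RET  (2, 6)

CALL maze.sense[dir: east]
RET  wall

CALL maze.sense[dir: south]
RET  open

CALL stack.push[x: south]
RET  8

CALL maze.move[dir: south]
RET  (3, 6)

CALL maze.sense[dir: east]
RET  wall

CALL maze.sense[dir: west]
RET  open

CALL stack.push[x: west]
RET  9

CALL maze.move[dir: west]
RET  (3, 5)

CALL maze.sense[dir: west]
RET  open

CALL stack.push[x: west]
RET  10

CALL maze.move[dir: west]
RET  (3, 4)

CALL maze.sense[dir: west]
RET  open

CALL stack.push[x: west]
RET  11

CALL maze.move[dir: west]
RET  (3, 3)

CALL maze.sense[dir: west]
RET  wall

CALL maze.sense[dir: north]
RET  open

CALL stack.push[x: north]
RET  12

CALL maze.move[dir: north]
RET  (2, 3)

CALL maze.sense[dir: east]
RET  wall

CALL maze.sense[dir: west]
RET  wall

CALL maze.sense[dir: north]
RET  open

CALL stack.push[x: north]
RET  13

CALL maze.move[dir: north]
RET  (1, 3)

CALL maze.sense[dir: west]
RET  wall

CALL maze.sense[dir: north]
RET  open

CALL stack.push[x: north]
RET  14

CALL maze.move[dir: north]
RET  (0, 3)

CALL maze.sense[dir: east]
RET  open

CALL stack.push[x: east]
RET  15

CALL maze.move[dir: east]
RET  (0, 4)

CALL stack.pop[]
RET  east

CALL maze.move[dir: west]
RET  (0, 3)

CALL maze.sense[dir: west]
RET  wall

CALL stack.pop[]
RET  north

CALL maze.move[dir: south]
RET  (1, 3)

CALL stack.pop[]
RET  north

CALL maze.move[dir: south]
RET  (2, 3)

CALL stack.pop[]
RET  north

CALL maze.move[dir: south]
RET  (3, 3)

CALL maze.sense[dir: south]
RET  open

CALL stack.push[x: south]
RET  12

CALL maze.move[dir: south]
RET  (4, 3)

CALL maze.sense[dir: east]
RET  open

CALL stack.push[x: east]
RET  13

CALL maze.move[dir: east]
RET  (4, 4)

CALL maze.sense[dir: east]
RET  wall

CALL maze.sense[dir: south]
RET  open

CALL stack.push[x: south]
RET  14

CALL maze.move[dir: south]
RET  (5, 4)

CALL maze.sense[dir: east]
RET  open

CALL stack.push[x: east]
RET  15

CALL maze.move[dir: east]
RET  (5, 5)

CALL maze.sense[dir: east]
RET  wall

CALL maze.sense[dir: south]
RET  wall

CALL stack.pop[]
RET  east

CALL maze.move[dir: west]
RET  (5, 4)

CALL maze.sense[dir: west]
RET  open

CALL stack.push[x: west]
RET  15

CALL maze.move[dir: west]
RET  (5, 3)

CALL maze.sense[dir: west]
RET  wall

CALL maze.sense[dir: south]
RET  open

CALL stack.push[x: south]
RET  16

CALL maze.move[dir: south]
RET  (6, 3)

CALL maze.sense[dir: east]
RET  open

CALL stack.push[x: east]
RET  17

CALL maze.move[dir: east]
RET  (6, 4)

CALL maze.sense[dir: south]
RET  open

CALL stack.push[x: south]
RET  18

CALL maze.move[dir: south]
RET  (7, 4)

CALL maze.sense[dir: east]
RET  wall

CALL maze.sense[dir: west]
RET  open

CALL stack.push[x: west]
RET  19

CALL maze.move[dir: west]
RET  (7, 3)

CALL maze.sense[dir: west]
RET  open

CALL stack.push[x: west]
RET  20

CALL maze.move[dir: west]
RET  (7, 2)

CALL maze.sense[dir: west]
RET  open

CALL stack.push[x: west]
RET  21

CALL maze.move[dir: west]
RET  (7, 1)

CALL maze.sense[dir: west]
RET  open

CALL stack.push[x: west]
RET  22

CALL maze.move[dir: west]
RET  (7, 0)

CALL maze.sense[dir: north]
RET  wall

CALL maze.sense[dir: south]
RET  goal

CALL maze.move[dir: south]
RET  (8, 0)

Answer: (8, 0)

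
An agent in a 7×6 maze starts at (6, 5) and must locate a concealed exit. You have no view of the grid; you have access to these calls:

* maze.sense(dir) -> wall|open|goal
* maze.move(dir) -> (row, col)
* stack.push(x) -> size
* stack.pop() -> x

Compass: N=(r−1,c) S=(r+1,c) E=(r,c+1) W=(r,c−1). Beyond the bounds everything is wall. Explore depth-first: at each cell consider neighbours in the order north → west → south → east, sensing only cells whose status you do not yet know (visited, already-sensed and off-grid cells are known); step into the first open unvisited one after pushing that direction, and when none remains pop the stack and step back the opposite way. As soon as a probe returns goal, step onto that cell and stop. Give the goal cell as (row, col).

% sense(dir=north) == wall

% sense(dir=west) == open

% push(x=west) == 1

% move(dir=west) == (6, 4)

% sense(dir=north) == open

% push(x=north) == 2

% move(dir=north) == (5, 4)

% sense(dir=north) == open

% push(x=north) == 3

% move(dir=north) == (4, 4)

% sense(dir=north) == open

% push(x=north) == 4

% move(dir=north) == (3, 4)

% sense(dir=north) == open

% push(x=north) == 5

% move(dir=north) == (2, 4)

% sense(dir=north) == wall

% sense(dir=west) == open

% push(x=west) == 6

% move(dir=west) == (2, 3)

% sense(dir=north) == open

% push(x=north) == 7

% move(dir=north) == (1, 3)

% sense(dir=north) == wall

% sense(dir=west) == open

% push(x=west) == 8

% move(dir=west) == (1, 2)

% sense(dir=north) == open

% push(x=north) == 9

% move(dir=north) == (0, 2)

% sense(dir=west) == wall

% pop() == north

% move(dir=south) == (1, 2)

% sense(dir=west) == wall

% sense(dir=south) == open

% push(x=south) == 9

% move(dir=south) == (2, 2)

% sense(dir=west) == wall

% sense(dir=south) == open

% push(x=south) == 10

% move(dir=south) == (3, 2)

% sense(dir=west) == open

% push(x=west) == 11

% move(dir=west) == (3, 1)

% sense(dir=west) == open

% push(x=west) == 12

% move(dir=west) == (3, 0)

% sense(dir=north) == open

% push(x=north) == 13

% move(dir=north) == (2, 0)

% sense(dir=north) == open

% push(x=north) == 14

% move(dir=north) == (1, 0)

% sense(dir=north) == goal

% move(dir=north) == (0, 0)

Answer: (0, 0)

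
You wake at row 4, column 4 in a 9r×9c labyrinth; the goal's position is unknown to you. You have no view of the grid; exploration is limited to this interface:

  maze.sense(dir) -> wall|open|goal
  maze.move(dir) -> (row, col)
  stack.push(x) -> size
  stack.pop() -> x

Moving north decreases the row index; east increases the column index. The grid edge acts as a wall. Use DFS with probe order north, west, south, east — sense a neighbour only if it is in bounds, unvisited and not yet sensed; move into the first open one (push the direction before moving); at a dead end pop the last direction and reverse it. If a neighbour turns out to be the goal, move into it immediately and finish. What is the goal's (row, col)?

→ sense(dir→north)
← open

→ push(x→north)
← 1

→ move(dir→north)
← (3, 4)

→ sense(dir→north)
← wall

→ sense(dir→west)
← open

→ push(x→west)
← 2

→ move(dir→west)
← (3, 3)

→ sense(dir→north)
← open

→ push(x→north)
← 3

→ move(dir→north)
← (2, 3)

→ sense(dir→north)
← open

→ push(x→north)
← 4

→ move(dir→north)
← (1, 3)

→ sense(dir→north)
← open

→ push(x→north)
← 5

→ move(dir→north)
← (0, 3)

→ sense(dir→west)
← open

→ push(x→west)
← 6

→ move(dir→west)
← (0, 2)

→ sense(dir→west)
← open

→ push(x→west)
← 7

→ move(dir→west)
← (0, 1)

→ sense(dir→west)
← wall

→ sense(dir→south)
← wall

→ pop()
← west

→ move(dir→east)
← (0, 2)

→ sense(dir→south)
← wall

→ pop()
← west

→ move(dir→east)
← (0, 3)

→ sense(dir→east)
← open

→ push(x→east)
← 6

→ move(dir→east)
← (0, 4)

→ sense(dir→south)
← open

→ push(x→south)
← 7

→ move(dir→south)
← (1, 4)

→ sense(dir→east)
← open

→ push(x→east)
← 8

→ move(dir→east)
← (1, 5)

→ sense(dir→north)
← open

→ push(x→north)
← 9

→ move(dir→north)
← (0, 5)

→ sense(dir→east)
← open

→ push(x→east)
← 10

→ move(dir→east)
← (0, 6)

→ sense(dir→south)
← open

→ push(x→south)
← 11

→ move(dir→south)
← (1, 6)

→ sense(dir→south)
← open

→ push(x→south)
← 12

→ move(dir→south)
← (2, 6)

→ sense(dir→west)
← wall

→ sense(dir→south)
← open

→ push(x→south)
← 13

→ move(dir→south)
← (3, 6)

→ sense(dir→west)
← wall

→ sense(dir→south)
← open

→ push(x→south)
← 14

→ move(dir→south)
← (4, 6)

→ sense(dir→west)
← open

→ push(x→west)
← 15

→ move(dir→west)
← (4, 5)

→ sense(dir→south)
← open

→ push(x→south)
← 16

→ move(dir→south)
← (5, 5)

→ sense(dir→west)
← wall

→ sense(dir→south)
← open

→ push(x→south)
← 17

→ move(dir→south)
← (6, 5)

→ sense(dir→west)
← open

→ push(x→west)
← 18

→ move(dir→west)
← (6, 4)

→ sense(dir→west)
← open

→ push(x→west)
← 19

→ move(dir→west)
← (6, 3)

→ sense(dir→north)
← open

→ push(x→north)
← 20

→ move(dir→north)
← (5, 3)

→ sense(dir→north)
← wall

→ sense(dir→west)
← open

→ push(x→west)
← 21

→ move(dir→west)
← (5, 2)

→ sense(dir→north)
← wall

→ sense(dir→west)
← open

→ push(x→west)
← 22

→ move(dir→west)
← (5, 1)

→ sense(dir→north)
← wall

→ sense(dir→west)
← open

→ push(x→west)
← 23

→ move(dir→west)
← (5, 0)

→ sense(dir→north)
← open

→ push(x→north)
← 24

→ move(dir→north)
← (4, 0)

→ sense(dir→north)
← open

→ push(x→north)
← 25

→ move(dir→north)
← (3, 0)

→ sense(dir→north)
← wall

→ sense(dir→east)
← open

→ push(x→east)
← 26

→ move(dir→east)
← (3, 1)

→ sense(dir→north)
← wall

→ sense(dir→east)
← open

→ push(x→east)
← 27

→ move(dir→east)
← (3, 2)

→ sense(dir→north)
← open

→ push(x→north)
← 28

→ move(dir→north)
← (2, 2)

→ pop()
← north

→ move(dir→south)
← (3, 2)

→ pop()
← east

→ move(dir→west)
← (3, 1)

→ pop()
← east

→ move(dir→west)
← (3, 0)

→ pop()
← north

→ move(dir→south)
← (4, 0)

→ pop()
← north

→ move(dir→south)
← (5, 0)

→ sense(dir→south)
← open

→ push(x→south)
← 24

→ move(dir→south)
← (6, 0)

→ sense(dir→south)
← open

→ push(x→south)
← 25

→ move(dir→south)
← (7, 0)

→ sense(dir→south)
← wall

→ sense(dir→east)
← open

→ push(x→east)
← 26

→ move(dir→east)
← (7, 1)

→ sense(dir→north)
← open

→ push(x→north)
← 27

→ move(dir→north)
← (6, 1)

→ sense(dir→east)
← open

→ push(x→east)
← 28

→ move(dir→east)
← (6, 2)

→ sense(dir→south)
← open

→ push(x→south)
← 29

→ move(dir→south)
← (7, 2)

→ sense(dir→south)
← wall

→ sense(dir→east)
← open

→ push(x→east)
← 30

→ move(dir→east)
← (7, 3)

→ sense(dir→south)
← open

→ push(x→south)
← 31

→ move(dir→south)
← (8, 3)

→ sense(dir→east)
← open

→ push(x→east)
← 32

→ move(dir→east)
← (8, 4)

→ sense(dir→north)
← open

→ push(x→north)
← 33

→ move(dir→north)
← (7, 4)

→ sense(dir→east)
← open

→ push(x→east)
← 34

→ move(dir→east)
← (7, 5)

→ sense(dir→south)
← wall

→ sense(dir→east)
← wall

→ pop()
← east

→ move(dir→west)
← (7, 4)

→ pop()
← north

→ move(dir→south)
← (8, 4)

→ pop()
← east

→ move(dir→west)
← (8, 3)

→ pop()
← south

→ move(dir→north)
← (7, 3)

→ pop()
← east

→ move(dir→west)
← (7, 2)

→ pop()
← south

→ move(dir→north)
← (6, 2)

→ pop()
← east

→ move(dir→west)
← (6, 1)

→ pop()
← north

→ move(dir→south)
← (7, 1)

→ sense(dir→south)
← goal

→ move(dir→south)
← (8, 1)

Answer: (8, 1)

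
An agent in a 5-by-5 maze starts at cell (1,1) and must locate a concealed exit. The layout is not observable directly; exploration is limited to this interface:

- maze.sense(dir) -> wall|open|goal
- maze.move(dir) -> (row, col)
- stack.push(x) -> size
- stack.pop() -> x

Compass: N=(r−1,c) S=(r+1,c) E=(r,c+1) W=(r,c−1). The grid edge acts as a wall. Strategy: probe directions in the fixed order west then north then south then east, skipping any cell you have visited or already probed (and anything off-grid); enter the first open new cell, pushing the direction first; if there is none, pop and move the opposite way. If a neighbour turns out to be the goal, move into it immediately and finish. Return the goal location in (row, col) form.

-> maze.sense(west)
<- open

-> stack.push(west)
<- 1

-> maze.move(west)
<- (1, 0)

-> maze.sense(north)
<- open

-> stack.push(north)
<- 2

-> maze.move(north)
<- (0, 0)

-> maze.sense(east)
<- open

-> stack.push(east)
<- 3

-> maze.move(east)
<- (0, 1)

-> maze.sense(east)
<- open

-> stack.push(east)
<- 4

-> maze.move(east)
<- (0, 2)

-> maze.sense(south)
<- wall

-> maze.sense(east)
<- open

-> stack.push(east)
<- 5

-> maze.move(east)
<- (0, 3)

-> maze.sense(south)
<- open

-> stack.push(south)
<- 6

-> maze.move(south)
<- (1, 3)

-> maze.sense(south)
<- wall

-> maze.sense(east)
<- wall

-> stack.pop()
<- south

-> maze.move(north)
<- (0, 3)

-> maze.sense(east)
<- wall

-> stack.pop()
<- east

-> maze.move(west)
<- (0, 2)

-> stack.pop()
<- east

-> maze.move(west)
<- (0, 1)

-> stack.pop()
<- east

-> maze.move(west)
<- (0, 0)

-> stack.pop()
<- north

-> maze.move(south)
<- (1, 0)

-> maze.sense(south)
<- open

-> stack.push(south)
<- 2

-> maze.move(south)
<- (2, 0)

-> maze.sense(south)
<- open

-> stack.push(south)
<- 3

-> maze.move(south)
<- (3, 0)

-> maze.sense(south)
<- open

-> stack.push(south)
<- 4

-> maze.move(south)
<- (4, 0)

-> maze.sense(east)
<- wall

-> stack.pop()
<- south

-> maze.move(north)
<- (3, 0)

-> maze.sense(east)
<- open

-> stack.push(east)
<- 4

-> maze.move(east)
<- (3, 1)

-> maze.sense(north)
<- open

-> stack.push(north)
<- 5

-> maze.move(north)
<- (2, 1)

-> maze.sense(east)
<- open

-> stack.push(east)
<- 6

-> maze.move(east)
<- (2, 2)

-> maze.sense(south)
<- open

-> stack.push(south)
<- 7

-> maze.move(south)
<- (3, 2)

-> maze.sense(south)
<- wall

-> maze.sense(east)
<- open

-> stack.push(east)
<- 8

-> maze.move(east)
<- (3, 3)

-> maze.sense(south)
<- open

-> stack.push(south)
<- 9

-> maze.move(south)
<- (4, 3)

-> maze.sense(east)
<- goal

-> maze.move(east)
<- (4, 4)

Answer: (4, 4)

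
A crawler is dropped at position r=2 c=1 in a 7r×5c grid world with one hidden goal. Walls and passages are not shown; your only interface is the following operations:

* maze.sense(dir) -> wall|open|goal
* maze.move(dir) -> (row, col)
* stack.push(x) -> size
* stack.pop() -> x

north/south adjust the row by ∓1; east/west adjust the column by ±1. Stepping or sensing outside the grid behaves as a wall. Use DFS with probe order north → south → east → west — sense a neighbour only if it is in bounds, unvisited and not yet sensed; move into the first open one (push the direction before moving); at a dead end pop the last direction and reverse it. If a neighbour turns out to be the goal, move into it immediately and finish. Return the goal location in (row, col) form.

Action: sense[dir='north']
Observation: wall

Action: sense[dir='south']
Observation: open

Action: push[x='south']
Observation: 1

Action: move[dir='south']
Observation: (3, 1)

Action: sense[dir='south']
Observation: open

Action: push[x='south']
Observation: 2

Action: move[dir='south']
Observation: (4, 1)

Action: sense[dir='south']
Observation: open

Action: push[x='south']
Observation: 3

Action: move[dir='south']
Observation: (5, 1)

Action: sense[dir='south']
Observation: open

Action: push[x='south']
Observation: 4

Action: move[dir='south']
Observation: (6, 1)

Action: sense[dir='east']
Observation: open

Action: push[x='east']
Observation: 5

Action: move[dir='east']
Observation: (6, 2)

Action: sense[dir='north']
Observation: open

Action: push[x='north']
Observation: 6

Action: move[dir='north']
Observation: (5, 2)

Action: sense[dir='north']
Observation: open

Action: push[x='north']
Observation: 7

Action: move[dir='north']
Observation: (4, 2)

Action: sense[dir='north']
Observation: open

Action: push[x='north']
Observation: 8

Action: move[dir='north']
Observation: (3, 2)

Action: sense[dir='north']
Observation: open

Action: push[x='north']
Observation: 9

Action: move[dir='north']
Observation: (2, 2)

Action: sense[dir='north']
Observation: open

Action: push[x='north']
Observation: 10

Action: move[dir='north']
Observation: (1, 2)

Action: sense[dir='north']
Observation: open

Action: push[x='north']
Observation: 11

Action: move[dir='north']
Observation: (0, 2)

Action: sense[dir='east']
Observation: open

Action: push[x='east']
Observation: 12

Action: move[dir='east']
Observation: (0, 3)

Action: sense[dir='south']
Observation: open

Action: push[x='south']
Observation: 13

Action: move[dir='south']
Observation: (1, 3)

Action: sense[dir='south']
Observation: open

Action: push[x='south']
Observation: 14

Action: move[dir='south']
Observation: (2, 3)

Action: sense[dir='south']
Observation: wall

Action: sense[dir='east']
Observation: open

Action: push[x='east']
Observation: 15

Action: move[dir='east']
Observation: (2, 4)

Action: sense[dir='north']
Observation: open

Action: push[x='north']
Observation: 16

Action: move[dir='north']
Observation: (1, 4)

Action: sense[dir='north']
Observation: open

Action: push[x='north']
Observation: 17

Action: move[dir='north']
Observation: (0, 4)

Action: pop[]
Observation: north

Action: move[dir='south']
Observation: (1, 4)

Action: pop[]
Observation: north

Action: move[dir='south']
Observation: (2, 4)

Action: sense[dir='south']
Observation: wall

Action: pop[]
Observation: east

Action: move[dir='west']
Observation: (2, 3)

Action: pop[]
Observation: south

Action: move[dir='north']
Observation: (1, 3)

Action: pop[]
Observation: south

Action: move[dir='north']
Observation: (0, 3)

Action: pop[]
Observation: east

Action: move[dir='west']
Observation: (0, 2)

Action: sense[dir='west']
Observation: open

Action: push[x='west']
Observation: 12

Action: move[dir='west']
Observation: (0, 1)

Action: sense[dir='west']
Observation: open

Action: push[x='west']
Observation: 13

Action: move[dir='west']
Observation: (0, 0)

Action: sense[dir='south']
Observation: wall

Action: pop[]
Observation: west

Action: move[dir='east']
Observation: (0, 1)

Action: pop[]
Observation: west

Action: move[dir='east']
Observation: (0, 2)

Action: pop[]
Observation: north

Action: move[dir='south']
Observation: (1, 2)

Action: pop[]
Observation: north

Action: move[dir='south']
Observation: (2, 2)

Action: pop[]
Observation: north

Action: move[dir='south']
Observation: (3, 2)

Action: pop[]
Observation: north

Action: move[dir='south']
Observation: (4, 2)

Action: sense[dir='east']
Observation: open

Action: push[x='east']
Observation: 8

Action: move[dir='east']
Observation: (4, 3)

Action: sense[dir='south']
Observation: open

Action: push[x='south']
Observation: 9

Action: move[dir='south']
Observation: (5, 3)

Action: sense[dir='south']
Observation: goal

Action: move[dir='south']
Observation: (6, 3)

Answer: (6, 3)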